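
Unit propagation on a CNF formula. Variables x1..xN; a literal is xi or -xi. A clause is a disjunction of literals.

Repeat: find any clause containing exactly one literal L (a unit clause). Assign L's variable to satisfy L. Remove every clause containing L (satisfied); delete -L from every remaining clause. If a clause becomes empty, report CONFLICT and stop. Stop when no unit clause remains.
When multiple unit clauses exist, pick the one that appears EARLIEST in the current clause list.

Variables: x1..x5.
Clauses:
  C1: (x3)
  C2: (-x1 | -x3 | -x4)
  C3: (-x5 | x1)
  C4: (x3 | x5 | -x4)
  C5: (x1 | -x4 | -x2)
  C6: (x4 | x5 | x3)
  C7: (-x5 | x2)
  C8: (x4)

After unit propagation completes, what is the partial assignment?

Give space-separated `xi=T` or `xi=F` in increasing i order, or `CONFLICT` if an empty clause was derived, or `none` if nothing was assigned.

unit clause [3] forces x3=T; simplify:
  drop -3 from [-1, -3, -4] -> [-1, -4]
  satisfied 3 clause(s); 5 remain; assigned so far: [3]
unit clause [4] forces x4=T; simplify:
  drop -4 from [-1, -4] -> [-1]
  drop -4 from [1, -4, -2] -> [1, -2]
  satisfied 1 clause(s); 4 remain; assigned so far: [3, 4]
unit clause [-1] forces x1=F; simplify:
  drop 1 from [-5, 1] -> [-5]
  drop 1 from [1, -2] -> [-2]
  satisfied 1 clause(s); 3 remain; assigned so far: [1, 3, 4]
unit clause [-5] forces x5=F; simplify:
  satisfied 2 clause(s); 1 remain; assigned so far: [1, 3, 4, 5]
unit clause [-2] forces x2=F; simplify:
  satisfied 1 clause(s); 0 remain; assigned so far: [1, 2, 3, 4, 5]

Answer: x1=F x2=F x3=T x4=T x5=F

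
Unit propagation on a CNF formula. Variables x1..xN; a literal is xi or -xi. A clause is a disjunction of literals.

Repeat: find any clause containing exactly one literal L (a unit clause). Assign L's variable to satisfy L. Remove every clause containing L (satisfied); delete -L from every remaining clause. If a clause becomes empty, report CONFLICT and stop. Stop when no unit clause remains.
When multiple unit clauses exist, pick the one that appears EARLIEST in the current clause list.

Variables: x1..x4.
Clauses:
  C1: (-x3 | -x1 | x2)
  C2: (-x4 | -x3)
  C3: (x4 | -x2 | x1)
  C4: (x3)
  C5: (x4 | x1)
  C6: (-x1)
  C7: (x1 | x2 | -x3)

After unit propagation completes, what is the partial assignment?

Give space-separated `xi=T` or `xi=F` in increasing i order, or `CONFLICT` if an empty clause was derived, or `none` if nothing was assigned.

Answer: CONFLICT

Derivation:
unit clause [3] forces x3=T; simplify:
  drop -3 from [-3, -1, 2] -> [-1, 2]
  drop -3 from [-4, -3] -> [-4]
  drop -3 from [1, 2, -3] -> [1, 2]
  satisfied 1 clause(s); 6 remain; assigned so far: [3]
unit clause [-4] forces x4=F; simplify:
  drop 4 from [4, -2, 1] -> [-2, 1]
  drop 4 from [4, 1] -> [1]
  satisfied 1 clause(s); 5 remain; assigned so far: [3, 4]
unit clause [1] forces x1=T; simplify:
  drop -1 from [-1, 2] -> [2]
  drop -1 from [-1] -> [] (empty!)
  satisfied 3 clause(s); 2 remain; assigned so far: [1, 3, 4]
CONFLICT (empty clause)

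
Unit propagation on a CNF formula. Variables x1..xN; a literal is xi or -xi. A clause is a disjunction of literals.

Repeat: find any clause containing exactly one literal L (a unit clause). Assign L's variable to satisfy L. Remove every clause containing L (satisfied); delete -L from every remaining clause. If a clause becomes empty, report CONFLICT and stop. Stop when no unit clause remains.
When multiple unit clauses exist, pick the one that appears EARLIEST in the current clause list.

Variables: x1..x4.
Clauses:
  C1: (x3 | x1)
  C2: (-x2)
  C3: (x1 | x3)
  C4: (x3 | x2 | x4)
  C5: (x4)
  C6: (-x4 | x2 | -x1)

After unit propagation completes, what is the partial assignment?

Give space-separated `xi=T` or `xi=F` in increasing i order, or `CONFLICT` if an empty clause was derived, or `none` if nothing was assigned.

unit clause [-2] forces x2=F; simplify:
  drop 2 from [3, 2, 4] -> [3, 4]
  drop 2 from [-4, 2, -1] -> [-4, -1]
  satisfied 1 clause(s); 5 remain; assigned so far: [2]
unit clause [4] forces x4=T; simplify:
  drop -4 from [-4, -1] -> [-1]
  satisfied 2 clause(s); 3 remain; assigned so far: [2, 4]
unit clause [-1] forces x1=F; simplify:
  drop 1 from [3, 1] -> [3]
  drop 1 from [1, 3] -> [3]
  satisfied 1 clause(s); 2 remain; assigned so far: [1, 2, 4]
unit clause [3] forces x3=T; simplify:
  satisfied 2 clause(s); 0 remain; assigned so far: [1, 2, 3, 4]

Answer: x1=F x2=F x3=T x4=T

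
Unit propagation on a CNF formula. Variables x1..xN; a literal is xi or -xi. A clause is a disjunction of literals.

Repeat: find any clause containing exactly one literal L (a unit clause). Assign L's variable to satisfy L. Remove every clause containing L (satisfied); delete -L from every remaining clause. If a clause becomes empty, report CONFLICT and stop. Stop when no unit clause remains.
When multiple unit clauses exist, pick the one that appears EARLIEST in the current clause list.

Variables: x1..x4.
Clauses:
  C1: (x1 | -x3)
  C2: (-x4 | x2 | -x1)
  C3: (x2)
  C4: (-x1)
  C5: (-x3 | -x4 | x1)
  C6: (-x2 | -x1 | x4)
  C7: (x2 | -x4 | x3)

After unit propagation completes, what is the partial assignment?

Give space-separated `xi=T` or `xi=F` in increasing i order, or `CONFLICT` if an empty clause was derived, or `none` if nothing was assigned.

unit clause [2] forces x2=T; simplify:
  drop -2 from [-2, -1, 4] -> [-1, 4]
  satisfied 3 clause(s); 4 remain; assigned so far: [2]
unit clause [-1] forces x1=F; simplify:
  drop 1 from [1, -3] -> [-3]
  drop 1 from [-3, -4, 1] -> [-3, -4]
  satisfied 2 clause(s); 2 remain; assigned so far: [1, 2]
unit clause [-3] forces x3=F; simplify:
  satisfied 2 clause(s); 0 remain; assigned so far: [1, 2, 3]

Answer: x1=F x2=T x3=F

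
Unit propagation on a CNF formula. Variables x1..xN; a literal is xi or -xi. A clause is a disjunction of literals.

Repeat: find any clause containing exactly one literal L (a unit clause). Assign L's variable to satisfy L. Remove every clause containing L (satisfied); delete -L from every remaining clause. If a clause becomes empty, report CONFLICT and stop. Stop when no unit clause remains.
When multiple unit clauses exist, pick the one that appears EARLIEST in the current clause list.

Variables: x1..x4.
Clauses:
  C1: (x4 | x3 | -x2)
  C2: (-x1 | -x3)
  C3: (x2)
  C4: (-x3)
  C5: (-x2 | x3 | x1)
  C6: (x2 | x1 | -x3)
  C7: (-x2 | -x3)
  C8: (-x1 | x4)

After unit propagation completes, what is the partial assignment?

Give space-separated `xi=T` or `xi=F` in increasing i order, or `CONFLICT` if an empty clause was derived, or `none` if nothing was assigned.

Answer: x1=T x2=T x3=F x4=T

Derivation:
unit clause [2] forces x2=T; simplify:
  drop -2 from [4, 3, -2] -> [4, 3]
  drop -2 from [-2, 3, 1] -> [3, 1]
  drop -2 from [-2, -3] -> [-3]
  satisfied 2 clause(s); 6 remain; assigned so far: [2]
unit clause [-3] forces x3=F; simplify:
  drop 3 from [4, 3] -> [4]
  drop 3 from [3, 1] -> [1]
  satisfied 3 clause(s); 3 remain; assigned so far: [2, 3]
unit clause [4] forces x4=T; simplify:
  satisfied 2 clause(s); 1 remain; assigned so far: [2, 3, 4]
unit clause [1] forces x1=T; simplify:
  satisfied 1 clause(s); 0 remain; assigned so far: [1, 2, 3, 4]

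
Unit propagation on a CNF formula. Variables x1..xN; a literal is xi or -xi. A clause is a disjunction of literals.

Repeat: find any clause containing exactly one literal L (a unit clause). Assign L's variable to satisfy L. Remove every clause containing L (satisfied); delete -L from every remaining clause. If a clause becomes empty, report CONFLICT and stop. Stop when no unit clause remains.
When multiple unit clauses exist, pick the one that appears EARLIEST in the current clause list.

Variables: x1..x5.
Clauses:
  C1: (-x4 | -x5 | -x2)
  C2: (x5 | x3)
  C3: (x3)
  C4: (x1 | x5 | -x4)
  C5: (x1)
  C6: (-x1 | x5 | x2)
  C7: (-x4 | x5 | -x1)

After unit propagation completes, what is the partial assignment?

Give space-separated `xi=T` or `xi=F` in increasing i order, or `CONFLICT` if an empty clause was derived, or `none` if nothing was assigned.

Answer: x1=T x3=T

Derivation:
unit clause [3] forces x3=T; simplify:
  satisfied 2 clause(s); 5 remain; assigned so far: [3]
unit clause [1] forces x1=T; simplify:
  drop -1 from [-1, 5, 2] -> [5, 2]
  drop -1 from [-4, 5, -1] -> [-4, 5]
  satisfied 2 clause(s); 3 remain; assigned so far: [1, 3]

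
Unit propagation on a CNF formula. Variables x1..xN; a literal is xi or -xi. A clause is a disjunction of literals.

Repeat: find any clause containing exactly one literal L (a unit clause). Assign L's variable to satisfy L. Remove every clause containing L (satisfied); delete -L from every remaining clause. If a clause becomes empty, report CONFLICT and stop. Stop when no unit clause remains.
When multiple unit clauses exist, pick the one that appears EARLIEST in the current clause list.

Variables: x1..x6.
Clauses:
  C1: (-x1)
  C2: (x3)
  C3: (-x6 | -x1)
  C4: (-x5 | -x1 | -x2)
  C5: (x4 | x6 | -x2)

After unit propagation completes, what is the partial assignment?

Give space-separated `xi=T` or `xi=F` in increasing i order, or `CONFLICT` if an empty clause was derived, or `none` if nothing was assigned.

unit clause [-1] forces x1=F; simplify:
  satisfied 3 clause(s); 2 remain; assigned so far: [1]
unit clause [3] forces x3=T; simplify:
  satisfied 1 clause(s); 1 remain; assigned so far: [1, 3]

Answer: x1=F x3=T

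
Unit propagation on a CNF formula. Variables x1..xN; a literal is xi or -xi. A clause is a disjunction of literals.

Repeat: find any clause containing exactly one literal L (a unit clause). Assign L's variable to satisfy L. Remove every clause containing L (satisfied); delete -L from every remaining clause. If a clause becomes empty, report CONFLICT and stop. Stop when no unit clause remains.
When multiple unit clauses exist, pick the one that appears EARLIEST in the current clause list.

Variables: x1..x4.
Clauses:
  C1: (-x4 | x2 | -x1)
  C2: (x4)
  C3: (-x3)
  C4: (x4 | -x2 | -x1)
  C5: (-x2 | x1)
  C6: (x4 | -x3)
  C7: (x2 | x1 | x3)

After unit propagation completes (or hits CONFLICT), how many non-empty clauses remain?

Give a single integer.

Answer: 3

Derivation:
unit clause [4] forces x4=T; simplify:
  drop -4 from [-4, 2, -1] -> [2, -1]
  satisfied 3 clause(s); 4 remain; assigned so far: [4]
unit clause [-3] forces x3=F; simplify:
  drop 3 from [2, 1, 3] -> [2, 1]
  satisfied 1 clause(s); 3 remain; assigned so far: [3, 4]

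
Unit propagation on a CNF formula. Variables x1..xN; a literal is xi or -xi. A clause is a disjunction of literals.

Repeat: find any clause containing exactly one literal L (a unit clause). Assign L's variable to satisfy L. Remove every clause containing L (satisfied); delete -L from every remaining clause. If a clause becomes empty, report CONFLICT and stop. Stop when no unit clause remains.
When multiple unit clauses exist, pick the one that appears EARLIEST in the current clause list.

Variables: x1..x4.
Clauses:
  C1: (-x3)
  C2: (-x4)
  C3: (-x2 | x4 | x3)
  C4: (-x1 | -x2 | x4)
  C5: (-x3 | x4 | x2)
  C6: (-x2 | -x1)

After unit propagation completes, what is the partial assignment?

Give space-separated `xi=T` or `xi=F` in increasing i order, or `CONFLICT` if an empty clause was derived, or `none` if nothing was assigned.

Answer: x2=F x3=F x4=F

Derivation:
unit clause [-3] forces x3=F; simplify:
  drop 3 from [-2, 4, 3] -> [-2, 4]
  satisfied 2 clause(s); 4 remain; assigned so far: [3]
unit clause [-4] forces x4=F; simplify:
  drop 4 from [-2, 4] -> [-2]
  drop 4 from [-1, -2, 4] -> [-1, -2]
  satisfied 1 clause(s); 3 remain; assigned so far: [3, 4]
unit clause [-2] forces x2=F; simplify:
  satisfied 3 clause(s); 0 remain; assigned so far: [2, 3, 4]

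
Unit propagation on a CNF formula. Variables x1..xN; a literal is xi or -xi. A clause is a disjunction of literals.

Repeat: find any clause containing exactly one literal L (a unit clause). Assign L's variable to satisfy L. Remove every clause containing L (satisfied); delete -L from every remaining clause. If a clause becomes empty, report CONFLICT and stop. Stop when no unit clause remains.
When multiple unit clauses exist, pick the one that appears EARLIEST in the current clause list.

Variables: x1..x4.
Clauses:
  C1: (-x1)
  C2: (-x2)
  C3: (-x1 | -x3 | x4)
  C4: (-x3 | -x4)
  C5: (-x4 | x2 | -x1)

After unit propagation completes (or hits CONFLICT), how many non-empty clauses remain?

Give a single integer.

unit clause [-1] forces x1=F; simplify:
  satisfied 3 clause(s); 2 remain; assigned so far: [1]
unit clause [-2] forces x2=F; simplify:
  satisfied 1 clause(s); 1 remain; assigned so far: [1, 2]

Answer: 1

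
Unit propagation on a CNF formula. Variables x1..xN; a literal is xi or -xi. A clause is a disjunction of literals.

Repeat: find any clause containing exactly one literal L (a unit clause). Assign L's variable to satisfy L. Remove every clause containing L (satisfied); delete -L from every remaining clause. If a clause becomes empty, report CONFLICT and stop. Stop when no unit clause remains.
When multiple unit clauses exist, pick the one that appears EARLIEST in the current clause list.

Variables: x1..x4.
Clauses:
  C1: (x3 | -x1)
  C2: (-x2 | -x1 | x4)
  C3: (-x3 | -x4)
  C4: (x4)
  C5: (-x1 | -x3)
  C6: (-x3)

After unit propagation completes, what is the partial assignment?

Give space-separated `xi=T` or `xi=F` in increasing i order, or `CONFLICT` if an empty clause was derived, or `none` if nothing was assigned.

unit clause [4] forces x4=T; simplify:
  drop -4 from [-3, -4] -> [-3]
  satisfied 2 clause(s); 4 remain; assigned so far: [4]
unit clause [-3] forces x3=F; simplify:
  drop 3 from [3, -1] -> [-1]
  satisfied 3 clause(s); 1 remain; assigned so far: [3, 4]
unit clause [-1] forces x1=F; simplify:
  satisfied 1 clause(s); 0 remain; assigned so far: [1, 3, 4]

Answer: x1=F x3=F x4=T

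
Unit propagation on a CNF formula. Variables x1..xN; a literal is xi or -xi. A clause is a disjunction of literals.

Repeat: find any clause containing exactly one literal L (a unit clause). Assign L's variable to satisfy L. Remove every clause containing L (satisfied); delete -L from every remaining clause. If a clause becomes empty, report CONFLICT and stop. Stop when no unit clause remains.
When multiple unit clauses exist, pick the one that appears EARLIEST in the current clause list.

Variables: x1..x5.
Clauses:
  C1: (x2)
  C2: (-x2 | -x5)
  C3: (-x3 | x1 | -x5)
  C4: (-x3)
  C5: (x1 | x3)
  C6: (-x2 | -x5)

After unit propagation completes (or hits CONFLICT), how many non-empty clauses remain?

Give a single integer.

Answer: 0

Derivation:
unit clause [2] forces x2=T; simplify:
  drop -2 from [-2, -5] -> [-5]
  drop -2 from [-2, -5] -> [-5]
  satisfied 1 clause(s); 5 remain; assigned so far: [2]
unit clause [-5] forces x5=F; simplify:
  satisfied 3 clause(s); 2 remain; assigned so far: [2, 5]
unit clause [-3] forces x3=F; simplify:
  drop 3 from [1, 3] -> [1]
  satisfied 1 clause(s); 1 remain; assigned so far: [2, 3, 5]
unit clause [1] forces x1=T; simplify:
  satisfied 1 clause(s); 0 remain; assigned so far: [1, 2, 3, 5]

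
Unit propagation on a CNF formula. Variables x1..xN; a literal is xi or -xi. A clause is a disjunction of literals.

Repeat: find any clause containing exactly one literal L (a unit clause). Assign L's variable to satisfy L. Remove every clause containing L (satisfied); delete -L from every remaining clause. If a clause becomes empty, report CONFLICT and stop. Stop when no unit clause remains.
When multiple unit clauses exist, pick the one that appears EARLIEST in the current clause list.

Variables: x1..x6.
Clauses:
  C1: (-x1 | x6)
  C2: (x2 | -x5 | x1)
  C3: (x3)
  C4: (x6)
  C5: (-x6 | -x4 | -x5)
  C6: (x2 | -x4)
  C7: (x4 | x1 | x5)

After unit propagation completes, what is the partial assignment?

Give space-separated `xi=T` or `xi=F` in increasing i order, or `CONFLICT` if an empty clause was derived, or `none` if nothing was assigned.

unit clause [3] forces x3=T; simplify:
  satisfied 1 clause(s); 6 remain; assigned so far: [3]
unit clause [6] forces x6=T; simplify:
  drop -6 from [-6, -4, -5] -> [-4, -5]
  satisfied 2 clause(s); 4 remain; assigned so far: [3, 6]

Answer: x3=T x6=T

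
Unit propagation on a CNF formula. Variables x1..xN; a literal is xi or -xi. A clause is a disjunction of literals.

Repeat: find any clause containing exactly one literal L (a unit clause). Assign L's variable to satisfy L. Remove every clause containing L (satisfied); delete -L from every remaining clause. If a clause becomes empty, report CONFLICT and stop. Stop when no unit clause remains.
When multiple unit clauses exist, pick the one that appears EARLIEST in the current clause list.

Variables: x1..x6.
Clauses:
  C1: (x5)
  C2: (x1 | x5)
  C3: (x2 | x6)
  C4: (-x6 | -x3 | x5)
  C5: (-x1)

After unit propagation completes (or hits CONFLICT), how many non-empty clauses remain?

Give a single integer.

unit clause [5] forces x5=T; simplify:
  satisfied 3 clause(s); 2 remain; assigned so far: [5]
unit clause [-1] forces x1=F; simplify:
  satisfied 1 clause(s); 1 remain; assigned so far: [1, 5]

Answer: 1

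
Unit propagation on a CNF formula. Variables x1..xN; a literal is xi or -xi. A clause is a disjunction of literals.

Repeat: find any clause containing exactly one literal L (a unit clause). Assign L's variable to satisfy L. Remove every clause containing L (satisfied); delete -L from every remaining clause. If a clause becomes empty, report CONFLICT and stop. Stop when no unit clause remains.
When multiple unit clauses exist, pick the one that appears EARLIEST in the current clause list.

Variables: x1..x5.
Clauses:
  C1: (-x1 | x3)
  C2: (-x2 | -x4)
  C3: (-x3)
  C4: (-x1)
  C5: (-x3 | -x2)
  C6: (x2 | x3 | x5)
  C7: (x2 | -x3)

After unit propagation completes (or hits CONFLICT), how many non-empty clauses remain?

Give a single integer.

unit clause [-3] forces x3=F; simplify:
  drop 3 from [-1, 3] -> [-1]
  drop 3 from [2, 3, 5] -> [2, 5]
  satisfied 3 clause(s); 4 remain; assigned so far: [3]
unit clause [-1] forces x1=F; simplify:
  satisfied 2 clause(s); 2 remain; assigned so far: [1, 3]

Answer: 2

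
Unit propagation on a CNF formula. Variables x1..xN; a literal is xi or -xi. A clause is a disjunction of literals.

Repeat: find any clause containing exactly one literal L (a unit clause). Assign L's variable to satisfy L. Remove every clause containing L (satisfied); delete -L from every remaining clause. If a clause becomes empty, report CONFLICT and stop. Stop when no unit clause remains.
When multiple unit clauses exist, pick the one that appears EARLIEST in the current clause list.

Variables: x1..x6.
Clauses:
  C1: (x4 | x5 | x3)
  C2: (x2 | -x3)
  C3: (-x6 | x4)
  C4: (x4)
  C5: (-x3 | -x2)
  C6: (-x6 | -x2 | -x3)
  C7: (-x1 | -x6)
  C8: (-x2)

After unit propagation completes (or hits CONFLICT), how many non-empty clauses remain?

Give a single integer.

Answer: 1

Derivation:
unit clause [4] forces x4=T; simplify:
  satisfied 3 clause(s); 5 remain; assigned so far: [4]
unit clause [-2] forces x2=F; simplify:
  drop 2 from [2, -3] -> [-3]
  satisfied 3 clause(s); 2 remain; assigned so far: [2, 4]
unit clause [-3] forces x3=F; simplify:
  satisfied 1 clause(s); 1 remain; assigned so far: [2, 3, 4]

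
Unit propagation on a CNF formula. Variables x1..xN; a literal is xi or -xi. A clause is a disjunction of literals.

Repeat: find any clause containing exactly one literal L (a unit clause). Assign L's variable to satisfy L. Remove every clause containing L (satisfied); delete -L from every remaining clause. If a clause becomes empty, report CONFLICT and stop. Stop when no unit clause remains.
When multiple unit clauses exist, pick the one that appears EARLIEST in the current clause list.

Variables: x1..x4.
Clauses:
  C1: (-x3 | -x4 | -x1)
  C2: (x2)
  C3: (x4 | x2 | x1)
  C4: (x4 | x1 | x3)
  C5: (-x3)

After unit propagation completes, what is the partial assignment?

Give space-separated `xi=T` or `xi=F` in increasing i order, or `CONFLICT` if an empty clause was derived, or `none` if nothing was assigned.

Answer: x2=T x3=F

Derivation:
unit clause [2] forces x2=T; simplify:
  satisfied 2 clause(s); 3 remain; assigned so far: [2]
unit clause [-3] forces x3=F; simplify:
  drop 3 from [4, 1, 3] -> [4, 1]
  satisfied 2 clause(s); 1 remain; assigned so far: [2, 3]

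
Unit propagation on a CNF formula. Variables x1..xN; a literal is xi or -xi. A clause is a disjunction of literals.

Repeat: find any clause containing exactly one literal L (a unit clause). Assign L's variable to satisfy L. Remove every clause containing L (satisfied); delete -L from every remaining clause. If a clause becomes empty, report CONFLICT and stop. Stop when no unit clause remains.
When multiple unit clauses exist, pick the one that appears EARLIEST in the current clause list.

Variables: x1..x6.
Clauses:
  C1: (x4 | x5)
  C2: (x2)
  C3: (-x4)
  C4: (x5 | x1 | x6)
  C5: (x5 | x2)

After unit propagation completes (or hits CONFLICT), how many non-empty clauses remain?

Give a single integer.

Answer: 0

Derivation:
unit clause [2] forces x2=T; simplify:
  satisfied 2 clause(s); 3 remain; assigned so far: [2]
unit clause [-4] forces x4=F; simplify:
  drop 4 from [4, 5] -> [5]
  satisfied 1 clause(s); 2 remain; assigned so far: [2, 4]
unit clause [5] forces x5=T; simplify:
  satisfied 2 clause(s); 0 remain; assigned so far: [2, 4, 5]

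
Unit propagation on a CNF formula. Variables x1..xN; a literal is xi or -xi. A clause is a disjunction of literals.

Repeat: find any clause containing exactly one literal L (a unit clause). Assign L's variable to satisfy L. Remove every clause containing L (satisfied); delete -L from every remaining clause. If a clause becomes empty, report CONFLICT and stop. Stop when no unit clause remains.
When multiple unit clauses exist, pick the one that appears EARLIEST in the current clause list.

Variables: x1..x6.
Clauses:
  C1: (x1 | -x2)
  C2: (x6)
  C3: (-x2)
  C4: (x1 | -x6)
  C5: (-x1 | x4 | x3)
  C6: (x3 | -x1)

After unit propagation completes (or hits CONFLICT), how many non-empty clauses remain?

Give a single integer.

unit clause [6] forces x6=T; simplify:
  drop -6 from [1, -6] -> [1]
  satisfied 1 clause(s); 5 remain; assigned so far: [6]
unit clause [-2] forces x2=F; simplify:
  satisfied 2 clause(s); 3 remain; assigned so far: [2, 6]
unit clause [1] forces x1=T; simplify:
  drop -1 from [-1, 4, 3] -> [4, 3]
  drop -1 from [3, -1] -> [3]
  satisfied 1 clause(s); 2 remain; assigned so far: [1, 2, 6]
unit clause [3] forces x3=T; simplify:
  satisfied 2 clause(s); 0 remain; assigned so far: [1, 2, 3, 6]

Answer: 0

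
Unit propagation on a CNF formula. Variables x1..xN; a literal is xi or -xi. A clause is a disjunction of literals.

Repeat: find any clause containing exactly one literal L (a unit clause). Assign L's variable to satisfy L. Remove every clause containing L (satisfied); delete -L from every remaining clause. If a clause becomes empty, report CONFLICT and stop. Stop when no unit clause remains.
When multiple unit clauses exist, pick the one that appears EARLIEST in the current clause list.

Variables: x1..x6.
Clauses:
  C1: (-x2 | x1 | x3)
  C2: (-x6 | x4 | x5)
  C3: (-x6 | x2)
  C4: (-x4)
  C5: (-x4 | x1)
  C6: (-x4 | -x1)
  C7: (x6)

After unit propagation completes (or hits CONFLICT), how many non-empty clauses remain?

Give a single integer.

unit clause [-4] forces x4=F; simplify:
  drop 4 from [-6, 4, 5] -> [-6, 5]
  satisfied 3 clause(s); 4 remain; assigned so far: [4]
unit clause [6] forces x6=T; simplify:
  drop -6 from [-6, 5] -> [5]
  drop -6 from [-6, 2] -> [2]
  satisfied 1 clause(s); 3 remain; assigned so far: [4, 6]
unit clause [5] forces x5=T; simplify:
  satisfied 1 clause(s); 2 remain; assigned so far: [4, 5, 6]
unit clause [2] forces x2=T; simplify:
  drop -2 from [-2, 1, 3] -> [1, 3]
  satisfied 1 clause(s); 1 remain; assigned so far: [2, 4, 5, 6]

Answer: 1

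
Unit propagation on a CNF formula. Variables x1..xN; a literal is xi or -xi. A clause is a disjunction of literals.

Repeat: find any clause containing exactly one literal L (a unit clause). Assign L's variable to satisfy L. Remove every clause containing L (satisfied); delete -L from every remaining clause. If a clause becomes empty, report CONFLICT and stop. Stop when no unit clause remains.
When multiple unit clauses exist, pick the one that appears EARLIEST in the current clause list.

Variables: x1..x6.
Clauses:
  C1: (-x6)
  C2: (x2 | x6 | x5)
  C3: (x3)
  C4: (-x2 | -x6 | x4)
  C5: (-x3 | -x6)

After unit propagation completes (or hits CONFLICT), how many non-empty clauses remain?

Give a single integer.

Answer: 1

Derivation:
unit clause [-6] forces x6=F; simplify:
  drop 6 from [2, 6, 5] -> [2, 5]
  satisfied 3 clause(s); 2 remain; assigned so far: [6]
unit clause [3] forces x3=T; simplify:
  satisfied 1 clause(s); 1 remain; assigned so far: [3, 6]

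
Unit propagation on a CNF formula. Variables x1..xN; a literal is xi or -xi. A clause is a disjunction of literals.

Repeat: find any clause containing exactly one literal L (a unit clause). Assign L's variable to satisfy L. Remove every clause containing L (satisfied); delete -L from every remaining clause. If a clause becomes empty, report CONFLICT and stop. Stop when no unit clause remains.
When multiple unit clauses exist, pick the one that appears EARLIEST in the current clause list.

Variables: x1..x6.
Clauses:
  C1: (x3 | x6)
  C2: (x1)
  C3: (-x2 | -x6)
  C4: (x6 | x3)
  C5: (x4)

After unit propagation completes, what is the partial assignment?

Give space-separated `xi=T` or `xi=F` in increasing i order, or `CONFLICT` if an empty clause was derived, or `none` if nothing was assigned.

unit clause [1] forces x1=T; simplify:
  satisfied 1 clause(s); 4 remain; assigned so far: [1]
unit clause [4] forces x4=T; simplify:
  satisfied 1 clause(s); 3 remain; assigned so far: [1, 4]

Answer: x1=T x4=T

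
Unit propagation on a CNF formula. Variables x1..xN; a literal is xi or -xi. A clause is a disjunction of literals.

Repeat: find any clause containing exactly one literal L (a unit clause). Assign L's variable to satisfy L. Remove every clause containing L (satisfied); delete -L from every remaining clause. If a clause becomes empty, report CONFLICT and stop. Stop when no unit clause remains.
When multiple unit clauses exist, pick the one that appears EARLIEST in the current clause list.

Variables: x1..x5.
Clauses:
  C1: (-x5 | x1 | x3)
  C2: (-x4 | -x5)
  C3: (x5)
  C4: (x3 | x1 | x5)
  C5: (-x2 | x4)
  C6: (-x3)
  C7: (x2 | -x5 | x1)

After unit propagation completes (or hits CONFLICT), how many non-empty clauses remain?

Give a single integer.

unit clause [5] forces x5=T; simplify:
  drop -5 from [-5, 1, 3] -> [1, 3]
  drop -5 from [-4, -5] -> [-4]
  drop -5 from [2, -5, 1] -> [2, 1]
  satisfied 2 clause(s); 5 remain; assigned so far: [5]
unit clause [-4] forces x4=F; simplify:
  drop 4 from [-2, 4] -> [-2]
  satisfied 1 clause(s); 4 remain; assigned so far: [4, 5]
unit clause [-2] forces x2=F; simplify:
  drop 2 from [2, 1] -> [1]
  satisfied 1 clause(s); 3 remain; assigned so far: [2, 4, 5]
unit clause [-3] forces x3=F; simplify:
  drop 3 from [1, 3] -> [1]
  satisfied 1 clause(s); 2 remain; assigned so far: [2, 3, 4, 5]
unit clause [1] forces x1=T; simplify:
  satisfied 2 clause(s); 0 remain; assigned so far: [1, 2, 3, 4, 5]

Answer: 0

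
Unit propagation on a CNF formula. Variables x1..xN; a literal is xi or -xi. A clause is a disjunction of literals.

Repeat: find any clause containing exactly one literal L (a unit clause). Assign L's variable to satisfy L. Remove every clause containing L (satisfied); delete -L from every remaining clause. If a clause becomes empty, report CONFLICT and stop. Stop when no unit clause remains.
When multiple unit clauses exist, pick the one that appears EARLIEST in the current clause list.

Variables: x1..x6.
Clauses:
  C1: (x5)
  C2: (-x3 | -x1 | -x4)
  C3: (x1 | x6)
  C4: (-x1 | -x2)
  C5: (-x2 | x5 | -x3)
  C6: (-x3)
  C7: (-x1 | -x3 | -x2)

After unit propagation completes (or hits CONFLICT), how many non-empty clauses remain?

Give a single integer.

unit clause [5] forces x5=T; simplify:
  satisfied 2 clause(s); 5 remain; assigned so far: [5]
unit clause [-3] forces x3=F; simplify:
  satisfied 3 clause(s); 2 remain; assigned so far: [3, 5]

Answer: 2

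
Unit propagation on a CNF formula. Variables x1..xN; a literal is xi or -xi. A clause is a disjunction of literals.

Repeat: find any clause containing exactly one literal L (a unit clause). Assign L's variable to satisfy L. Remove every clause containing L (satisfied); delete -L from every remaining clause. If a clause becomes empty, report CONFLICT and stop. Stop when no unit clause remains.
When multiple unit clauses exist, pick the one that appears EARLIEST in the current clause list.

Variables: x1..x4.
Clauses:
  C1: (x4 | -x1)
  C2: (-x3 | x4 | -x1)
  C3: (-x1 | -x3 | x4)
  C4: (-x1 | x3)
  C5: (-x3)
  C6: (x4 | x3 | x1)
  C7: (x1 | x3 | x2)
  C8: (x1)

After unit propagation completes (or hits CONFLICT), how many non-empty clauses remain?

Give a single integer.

unit clause [-3] forces x3=F; simplify:
  drop 3 from [-1, 3] -> [-1]
  drop 3 from [4, 3, 1] -> [4, 1]
  drop 3 from [1, 3, 2] -> [1, 2]
  satisfied 3 clause(s); 5 remain; assigned so far: [3]
unit clause [-1] forces x1=F; simplify:
  drop 1 from [4, 1] -> [4]
  drop 1 from [1, 2] -> [2]
  drop 1 from [1] -> [] (empty!)
  satisfied 2 clause(s); 3 remain; assigned so far: [1, 3]
CONFLICT (empty clause)

Answer: 2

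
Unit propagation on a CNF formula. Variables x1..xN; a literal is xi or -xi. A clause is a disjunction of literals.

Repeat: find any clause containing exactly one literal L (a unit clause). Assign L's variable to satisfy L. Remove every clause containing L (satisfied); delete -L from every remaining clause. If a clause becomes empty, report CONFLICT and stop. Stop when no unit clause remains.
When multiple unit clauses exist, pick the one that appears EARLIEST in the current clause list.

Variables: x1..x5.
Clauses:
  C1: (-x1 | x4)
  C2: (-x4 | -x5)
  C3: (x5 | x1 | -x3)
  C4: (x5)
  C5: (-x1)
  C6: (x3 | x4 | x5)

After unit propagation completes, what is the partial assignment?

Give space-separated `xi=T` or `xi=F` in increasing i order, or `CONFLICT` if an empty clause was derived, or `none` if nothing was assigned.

Answer: x1=F x4=F x5=T

Derivation:
unit clause [5] forces x5=T; simplify:
  drop -5 from [-4, -5] -> [-4]
  satisfied 3 clause(s); 3 remain; assigned so far: [5]
unit clause [-4] forces x4=F; simplify:
  drop 4 from [-1, 4] -> [-1]
  satisfied 1 clause(s); 2 remain; assigned so far: [4, 5]
unit clause [-1] forces x1=F; simplify:
  satisfied 2 clause(s); 0 remain; assigned so far: [1, 4, 5]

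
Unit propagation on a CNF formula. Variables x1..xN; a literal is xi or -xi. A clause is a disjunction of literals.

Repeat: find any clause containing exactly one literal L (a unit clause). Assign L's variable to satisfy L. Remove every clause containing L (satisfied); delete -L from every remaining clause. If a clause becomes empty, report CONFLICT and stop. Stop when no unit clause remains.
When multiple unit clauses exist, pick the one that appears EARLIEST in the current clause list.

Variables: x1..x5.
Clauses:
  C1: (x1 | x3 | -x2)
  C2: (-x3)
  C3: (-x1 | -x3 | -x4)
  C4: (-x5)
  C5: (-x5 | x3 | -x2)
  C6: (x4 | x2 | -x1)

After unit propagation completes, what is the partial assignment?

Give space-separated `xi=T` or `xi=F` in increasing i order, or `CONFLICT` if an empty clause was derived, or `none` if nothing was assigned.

unit clause [-3] forces x3=F; simplify:
  drop 3 from [1, 3, -2] -> [1, -2]
  drop 3 from [-5, 3, -2] -> [-5, -2]
  satisfied 2 clause(s); 4 remain; assigned so far: [3]
unit clause [-5] forces x5=F; simplify:
  satisfied 2 clause(s); 2 remain; assigned so far: [3, 5]

Answer: x3=F x5=F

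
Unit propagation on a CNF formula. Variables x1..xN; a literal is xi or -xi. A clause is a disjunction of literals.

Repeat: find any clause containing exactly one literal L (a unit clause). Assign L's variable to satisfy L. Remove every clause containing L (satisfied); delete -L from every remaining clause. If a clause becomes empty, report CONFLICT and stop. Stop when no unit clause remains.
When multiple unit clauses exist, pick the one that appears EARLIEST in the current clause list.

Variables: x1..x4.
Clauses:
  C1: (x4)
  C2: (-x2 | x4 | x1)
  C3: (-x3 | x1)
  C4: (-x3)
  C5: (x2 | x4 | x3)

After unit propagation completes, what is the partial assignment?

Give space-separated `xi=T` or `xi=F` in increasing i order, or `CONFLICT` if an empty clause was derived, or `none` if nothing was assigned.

Answer: x3=F x4=T

Derivation:
unit clause [4] forces x4=T; simplify:
  satisfied 3 clause(s); 2 remain; assigned so far: [4]
unit clause [-3] forces x3=F; simplify:
  satisfied 2 clause(s); 0 remain; assigned so far: [3, 4]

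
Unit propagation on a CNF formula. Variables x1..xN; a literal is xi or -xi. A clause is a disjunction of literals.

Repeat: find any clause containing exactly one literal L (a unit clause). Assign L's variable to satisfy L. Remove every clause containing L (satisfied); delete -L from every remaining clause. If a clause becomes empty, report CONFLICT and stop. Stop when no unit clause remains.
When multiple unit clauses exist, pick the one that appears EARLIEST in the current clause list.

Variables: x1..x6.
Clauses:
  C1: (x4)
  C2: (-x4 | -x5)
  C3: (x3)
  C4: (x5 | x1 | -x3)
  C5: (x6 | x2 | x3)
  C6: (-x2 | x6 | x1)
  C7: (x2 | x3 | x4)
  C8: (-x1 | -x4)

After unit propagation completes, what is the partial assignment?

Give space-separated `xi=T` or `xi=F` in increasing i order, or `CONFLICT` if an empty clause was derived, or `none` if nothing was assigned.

Answer: CONFLICT

Derivation:
unit clause [4] forces x4=T; simplify:
  drop -4 from [-4, -5] -> [-5]
  drop -4 from [-1, -4] -> [-1]
  satisfied 2 clause(s); 6 remain; assigned so far: [4]
unit clause [-5] forces x5=F; simplify:
  drop 5 from [5, 1, -3] -> [1, -3]
  satisfied 1 clause(s); 5 remain; assigned so far: [4, 5]
unit clause [3] forces x3=T; simplify:
  drop -3 from [1, -3] -> [1]
  satisfied 2 clause(s); 3 remain; assigned so far: [3, 4, 5]
unit clause [1] forces x1=T; simplify:
  drop -1 from [-1] -> [] (empty!)
  satisfied 2 clause(s); 1 remain; assigned so far: [1, 3, 4, 5]
CONFLICT (empty clause)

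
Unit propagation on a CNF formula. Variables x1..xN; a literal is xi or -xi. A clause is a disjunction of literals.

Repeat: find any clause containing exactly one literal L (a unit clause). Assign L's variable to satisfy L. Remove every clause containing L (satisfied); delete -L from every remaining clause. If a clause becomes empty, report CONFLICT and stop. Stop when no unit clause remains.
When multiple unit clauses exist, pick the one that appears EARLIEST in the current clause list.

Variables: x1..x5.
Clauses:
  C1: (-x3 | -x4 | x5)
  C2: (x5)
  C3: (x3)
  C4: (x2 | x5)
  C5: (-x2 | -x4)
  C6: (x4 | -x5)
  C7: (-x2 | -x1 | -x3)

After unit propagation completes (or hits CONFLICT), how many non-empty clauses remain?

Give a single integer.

Answer: 0

Derivation:
unit clause [5] forces x5=T; simplify:
  drop -5 from [4, -5] -> [4]
  satisfied 3 clause(s); 4 remain; assigned so far: [5]
unit clause [3] forces x3=T; simplify:
  drop -3 from [-2, -1, -3] -> [-2, -1]
  satisfied 1 clause(s); 3 remain; assigned so far: [3, 5]
unit clause [4] forces x4=T; simplify:
  drop -4 from [-2, -4] -> [-2]
  satisfied 1 clause(s); 2 remain; assigned so far: [3, 4, 5]
unit clause [-2] forces x2=F; simplify:
  satisfied 2 clause(s); 0 remain; assigned so far: [2, 3, 4, 5]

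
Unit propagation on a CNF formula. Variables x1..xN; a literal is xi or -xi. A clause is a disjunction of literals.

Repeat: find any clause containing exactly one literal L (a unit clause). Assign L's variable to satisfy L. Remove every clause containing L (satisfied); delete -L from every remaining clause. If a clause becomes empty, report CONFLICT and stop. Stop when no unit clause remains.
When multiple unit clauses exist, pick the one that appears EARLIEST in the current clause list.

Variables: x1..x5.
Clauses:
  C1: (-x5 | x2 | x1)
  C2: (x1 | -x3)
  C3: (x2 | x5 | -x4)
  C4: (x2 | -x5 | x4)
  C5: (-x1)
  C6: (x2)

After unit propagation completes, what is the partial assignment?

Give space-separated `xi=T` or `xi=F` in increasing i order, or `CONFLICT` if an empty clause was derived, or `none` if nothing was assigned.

Answer: x1=F x2=T x3=F

Derivation:
unit clause [-1] forces x1=F; simplify:
  drop 1 from [-5, 2, 1] -> [-5, 2]
  drop 1 from [1, -3] -> [-3]
  satisfied 1 clause(s); 5 remain; assigned so far: [1]
unit clause [-3] forces x3=F; simplify:
  satisfied 1 clause(s); 4 remain; assigned so far: [1, 3]
unit clause [2] forces x2=T; simplify:
  satisfied 4 clause(s); 0 remain; assigned so far: [1, 2, 3]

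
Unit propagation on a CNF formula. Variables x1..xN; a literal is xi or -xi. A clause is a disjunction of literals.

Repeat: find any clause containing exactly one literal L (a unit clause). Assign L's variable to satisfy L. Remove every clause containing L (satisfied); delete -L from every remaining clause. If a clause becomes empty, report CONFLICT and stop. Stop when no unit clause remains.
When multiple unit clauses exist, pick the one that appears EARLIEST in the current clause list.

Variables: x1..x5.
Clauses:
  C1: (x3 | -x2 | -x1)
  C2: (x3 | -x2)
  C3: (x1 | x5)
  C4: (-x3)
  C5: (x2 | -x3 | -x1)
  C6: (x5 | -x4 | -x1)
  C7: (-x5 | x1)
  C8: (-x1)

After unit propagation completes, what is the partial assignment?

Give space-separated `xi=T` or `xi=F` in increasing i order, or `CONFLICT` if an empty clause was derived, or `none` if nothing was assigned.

Answer: CONFLICT

Derivation:
unit clause [-3] forces x3=F; simplify:
  drop 3 from [3, -2, -1] -> [-2, -1]
  drop 3 from [3, -2] -> [-2]
  satisfied 2 clause(s); 6 remain; assigned so far: [3]
unit clause [-2] forces x2=F; simplify:
  satisfied 2 clause(s); 4 remain; assigned so far: [2, 3]
unit clause [-1] forces x1=F; simplify:
  drop 1 from [1, 5] -> [5]
  drop 1 from [-5, 1] -> [-5]
  satisfied 2 clause(s); 2 remain; assigned so far: [1, 2, 3]
unit clause [5] forces x5=T; simplify:
  drop -5 from [-5] -> [] (empty!)
  satisfied 1 clause(s); 1 remain; assigned so far: [1, 2, 3, 5]
CONFLICT (empty clause)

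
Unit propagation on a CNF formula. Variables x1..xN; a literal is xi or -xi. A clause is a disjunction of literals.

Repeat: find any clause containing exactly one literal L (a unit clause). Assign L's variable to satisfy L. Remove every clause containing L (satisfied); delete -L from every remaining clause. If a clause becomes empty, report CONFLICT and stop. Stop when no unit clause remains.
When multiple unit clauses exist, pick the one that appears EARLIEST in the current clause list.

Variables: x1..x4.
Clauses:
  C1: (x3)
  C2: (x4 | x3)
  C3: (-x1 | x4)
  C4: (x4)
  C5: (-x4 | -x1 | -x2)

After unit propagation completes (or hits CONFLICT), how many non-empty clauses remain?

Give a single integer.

Answer: 1

Derivation:
unit clause [3] forces x3=T; simplify:
  satisfied 2 clause(s); 3 remain; assigned so far: [3]
unit clause [4] forces x4=T; simplify:
  drop -4 from [-4, -1, -2] -> [-1, -2]
  satisfied 2 clause(s); 1 remain; assigned so far: [3, 4]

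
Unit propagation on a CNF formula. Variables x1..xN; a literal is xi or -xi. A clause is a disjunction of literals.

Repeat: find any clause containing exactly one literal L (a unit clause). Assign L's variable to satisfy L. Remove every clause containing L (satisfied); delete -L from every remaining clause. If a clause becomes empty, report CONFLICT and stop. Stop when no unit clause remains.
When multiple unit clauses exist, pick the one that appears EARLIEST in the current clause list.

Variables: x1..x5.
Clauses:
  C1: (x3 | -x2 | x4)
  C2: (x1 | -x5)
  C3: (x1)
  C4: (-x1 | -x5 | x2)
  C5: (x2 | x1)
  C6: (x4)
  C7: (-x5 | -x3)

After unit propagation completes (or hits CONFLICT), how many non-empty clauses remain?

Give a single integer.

unit clause [1] forces x1=T; simplify:
  drop -1 from [-1, -5, 2] -> [-5, 2]
  satisfied 3 clause(s); 4 remain; assigned so far: [1]
unit clause [4] forces x4=T; simplify:
  satisfied 2 clause(s); 2 remain; assigned so far: [1, 4]

Answer: 2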